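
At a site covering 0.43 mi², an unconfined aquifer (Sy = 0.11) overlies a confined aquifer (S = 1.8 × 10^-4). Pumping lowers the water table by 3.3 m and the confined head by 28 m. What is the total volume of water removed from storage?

ΔV ≈ 4.1 × 10^5 m³

A = 0.43 mi² = 1.114 × 10^6 m²
Unconfined: ΔV_u = Sy × A × Δh_u = 0.11 × 1.114 × 10^6 × 3.3 = 4.043 × 10^5 m³
Confined: ΔV_c = S × A × Δh_c = 1.8 × 10^-4 × 1.114 × 10^6 × 28 = 5613 m³
Total ΔV = 4.043 × 10^5 + 5613 = 4.099 × 10^5 m³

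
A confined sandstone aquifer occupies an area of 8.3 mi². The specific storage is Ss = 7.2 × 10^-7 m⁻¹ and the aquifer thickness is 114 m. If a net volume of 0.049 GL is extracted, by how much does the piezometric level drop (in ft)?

Δh ≈ 91.1 ft

S = Ss × b = 7.2 × 10^-7 m⁻¹ × 114 m = 8.208 × 10^-5
A = 8.3 mi² = 2.15 × 10^7 m²
ΔV = 0.049 GL = 49000 m³
Δh = ΔV / (S × A) = 49000 m³ / (8.208 × 10^-5 × 2.15 × 10^7 m²) = 27.77 m
Δh = 27.77 m = 91.11 ft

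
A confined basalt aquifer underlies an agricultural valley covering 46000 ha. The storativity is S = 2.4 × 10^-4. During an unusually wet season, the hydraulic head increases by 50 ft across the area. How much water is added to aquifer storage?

ΔV ≈ 1.68 × 10^6 m³

A = 46000 ha = 4.6 × 10^8 m²
Δh = 50 ft = 15.24 m
ΔV = S × A × Δh = 2.4 × 10^-4 × 4.6 × 10^8 m² × 15.24 m = 1.682 × 10^6 m³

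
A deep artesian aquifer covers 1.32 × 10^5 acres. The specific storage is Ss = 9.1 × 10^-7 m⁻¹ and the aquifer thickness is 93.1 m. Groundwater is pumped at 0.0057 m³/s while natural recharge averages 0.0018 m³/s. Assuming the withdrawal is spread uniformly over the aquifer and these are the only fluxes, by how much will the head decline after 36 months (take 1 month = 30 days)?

S = Ss × b = 9.1 × 10^-7 m⁻¹ × 93.1 m = 8.472 × 10^-5
A = 1.32 × 10^5 acres = 5.342 × 10^8 m²
Net abstraction = 0.0057 − 0.0018 = 0.0039 m³/s
Q_net = 0.0039 m³/s = 337 m³/d
t = 36 months = 1080 d
ΔV = Q × t = 337 m³/d × 1080 d = 3.639 × 10^5 m³
Δh = ΔV / (S × A) = 3.639 × 10^5 / (8.472 × 10^-5 × 5.342 × 10^8) = 8.041 m

Δh ≈ 8.04 m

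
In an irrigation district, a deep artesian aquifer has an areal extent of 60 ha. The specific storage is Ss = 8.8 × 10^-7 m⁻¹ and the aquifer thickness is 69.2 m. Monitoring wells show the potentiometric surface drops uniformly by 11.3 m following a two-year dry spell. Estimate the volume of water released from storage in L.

S = Ss × b = 8.8 × 10^-7 m⁻¹ × 69.2 m = 6.09 × 10^-5
A = 60 ha = 6 × 10^5 m²
ΔV = S × A × Δh = 6.09 × 10^-5 × 6 × 10^5 m² × 11.3 m = 412.9 m³
ΔV = 412.9 m³ = 4.129 × 10^5 L

ΔV ≈ 4.13 × 10^5 L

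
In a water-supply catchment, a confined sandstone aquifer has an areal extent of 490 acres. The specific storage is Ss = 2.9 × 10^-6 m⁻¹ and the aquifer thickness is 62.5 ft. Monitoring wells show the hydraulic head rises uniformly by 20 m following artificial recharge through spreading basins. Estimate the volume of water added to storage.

ΔV ≈ 2190 m³

b = 62.5 ft = 19.05 m
S = Ss × b = 2.9 × 10^-6 m⁻¹ × 19.05 m = 5.524 × 10^-5
A = 490 acres = 1.983 × 10^6 m²
ΔV = S × A × Δh = 5.524 × 10^-5 × 1.983 × 10^6 m² × 20 m = 2191 m³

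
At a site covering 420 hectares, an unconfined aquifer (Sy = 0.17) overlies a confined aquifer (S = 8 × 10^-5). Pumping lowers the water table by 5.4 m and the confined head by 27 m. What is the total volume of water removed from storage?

A = 420 hectares = 4.2 × 10^6 m²
Unconfined: ΔV_u = Sy × A × Δh_u = 0.17 × 4.2 × 10^6 × 5.4 = 3.856 × 10^6 m³
Confined: ΔV_c = S × A × Δh_c = 8 × 10^-5 × 4.2 × 10^6 × 27 = 9072 m³
Total ΔV = 3.856 × 10^6 + 9072 = 3.865 × 10^6 m³

ΔV ≈ 3.86 × 10^6 m³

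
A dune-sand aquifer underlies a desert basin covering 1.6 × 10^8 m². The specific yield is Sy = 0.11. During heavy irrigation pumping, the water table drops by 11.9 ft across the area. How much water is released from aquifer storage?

ΔV ≈ 6.38 × 10^7 m³

Δh = 11.9 ft = 3.627 m
ΔV = Sy × A × Δh = 0.11 × 1.6 × 10^8 m² × 3.627 m = 6.384 × 10^7 m³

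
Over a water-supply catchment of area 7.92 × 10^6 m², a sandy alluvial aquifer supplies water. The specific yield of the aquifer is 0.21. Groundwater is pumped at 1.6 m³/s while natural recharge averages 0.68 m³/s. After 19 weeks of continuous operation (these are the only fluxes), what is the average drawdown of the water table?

Net abstraction = 1.6 − 0.68 = 0.92 m³/s
Q_net = 0.92 m³/s = 79490 m³/d
t = 19 weeks = 133 d
ΔV = Q × t = 79490 m³/d × 133 d = 1.057 × 10^7 m³
Δh = ΔV / (Sy × A) = 1.057 × 10^7 / (0.21 × 7.92 × 10^6) = 6.356 m

Δh ≈ 6.36 m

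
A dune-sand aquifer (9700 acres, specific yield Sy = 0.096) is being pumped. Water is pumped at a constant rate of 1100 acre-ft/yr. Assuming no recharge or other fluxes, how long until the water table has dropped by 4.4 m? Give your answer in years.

A = 9700 acres = 3.925 × 10^7 m²
ΔV = Sy × A × Δh = 0.096 × 3.925 × 10^7 × 4.4 = 1.658 × 10^7 m³
Q = 1100 acre-ft/yr = 3717 m³/d
t = ΔV / Q = 1.658 × 10^7 m³ / 3717 m³/d = 4460 d
t = 4460 d ≈ 12.22 years

t ≈ 12.2 years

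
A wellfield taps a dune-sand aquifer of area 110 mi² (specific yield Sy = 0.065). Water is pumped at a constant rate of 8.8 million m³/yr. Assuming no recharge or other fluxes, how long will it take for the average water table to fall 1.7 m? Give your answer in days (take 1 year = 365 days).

A = 110 mi² = 2.849 × 10^8 m²
ΔV = Sy × A × Δh = 0.065 × 2.849 × 10^8 × 1.7 = 3.148 × 10^7 m³
Q = 8.8 million m³/yr = 24110 m³/d
t = ΔV / Q = 3.148 × 10^7 m³ / 24110 m³/d = 1306 d

t ≈ 1310 days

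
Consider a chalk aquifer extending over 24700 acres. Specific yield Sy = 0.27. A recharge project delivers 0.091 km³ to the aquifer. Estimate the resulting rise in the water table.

Δh ≈ 3.37 m

A = 24700 acres = 9.996 × 10^7 m²
ΔV = 0.091 km³ = 9.1 × 10^7 m³
Δh = ΔV / (Sy × A) = 9.1 × 10^7 m³ / (0.27 × 9.996 × 10^7 m²) = 3.372 m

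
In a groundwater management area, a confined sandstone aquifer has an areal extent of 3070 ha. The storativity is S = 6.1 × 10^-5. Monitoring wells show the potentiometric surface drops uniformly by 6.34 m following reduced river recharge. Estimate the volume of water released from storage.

A = 3070 ha = 3.07 × 10^7 m²
ΔV = S × A × Δh = 6.1 × 10^-5 × 3.07 × 10^7 m² × 6.34 m = 11870 m³

ΔV ≈ 11900 m³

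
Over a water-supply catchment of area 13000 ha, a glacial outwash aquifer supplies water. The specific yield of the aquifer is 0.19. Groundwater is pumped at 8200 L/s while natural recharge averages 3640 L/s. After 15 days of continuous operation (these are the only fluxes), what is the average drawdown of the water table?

A = 13000 ha = 1.3 × 10^8 m²
Net abstraction = 8200 − 3640 = 4560 L/s
Q_net = 4560 L/s = 3.94 × 10^5 m³/d
ΔV = Q × t = 3.94 × 10^5 m³/d × 15 d = 5.91 × 10^6 m³
Δh = ΔV / (Sy × A) = 5.91 × 10^6 / (0.19 × 1.3 × 10^8) = 0.2393 m

Δh ≈ 0.239 m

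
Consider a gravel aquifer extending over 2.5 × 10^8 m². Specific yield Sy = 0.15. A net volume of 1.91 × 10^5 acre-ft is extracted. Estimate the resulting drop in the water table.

Δh ≈ 6.28 m

ΔV = 1.91 × 10^5 acre-ft = 2.356 × 10^8 m³
Δh = ΔV / (Sy × A) = 2.356 × 10^8 m³ / (0.15 × 2.5 × 10^8 m²) = 6.283 m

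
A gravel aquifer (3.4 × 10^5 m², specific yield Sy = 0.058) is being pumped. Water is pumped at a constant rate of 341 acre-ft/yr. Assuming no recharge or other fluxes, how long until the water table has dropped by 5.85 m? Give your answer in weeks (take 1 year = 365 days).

t ≈ 14.3 weeks

ΔV = Sy × A × Δh = 0.058 × 3.4 × 10^5 × 5.85 = 1.154 × 10^5 m³
Q = 341 acre-ft/yr = 1152 m³/d
t = ΔV / Q = 1.154 × 10^5 m³ / 1152 m³/d = 100.1 d
t = 100.1 d ≈ 14.3 weeks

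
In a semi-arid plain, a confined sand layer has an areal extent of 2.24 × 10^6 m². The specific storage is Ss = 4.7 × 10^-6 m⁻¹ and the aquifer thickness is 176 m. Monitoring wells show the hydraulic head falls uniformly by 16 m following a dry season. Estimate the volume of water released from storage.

S = Ss × b = 4.7 × 10^-6 m⁻¹ × 176 m = 8.272 × 10^-4
ΔV = S × A × Δh = 8.272 × 10^-4 × 2.24 × 10^6 m² × 16 m = 29650 m³

ΔV ≈ 29600 m³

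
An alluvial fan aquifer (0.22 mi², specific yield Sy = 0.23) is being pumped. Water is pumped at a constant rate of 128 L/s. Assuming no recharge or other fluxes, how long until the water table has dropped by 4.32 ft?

A = 0.22 mi² = 5.698 × 10^5 m²
Δh = 4.32 ft = 1.317 m
ΔV = Sy × A × Δh = 0.23 × 5.698 × 10^5 × 1.317 = 1.726 × 10^5 m³
Q = 128 L/s = 11060 m³/d
t = ΔV / Q = 1.726 × 10^5 m³ / 11060 m³/d = 15.6 d

t ≈ 15.6 days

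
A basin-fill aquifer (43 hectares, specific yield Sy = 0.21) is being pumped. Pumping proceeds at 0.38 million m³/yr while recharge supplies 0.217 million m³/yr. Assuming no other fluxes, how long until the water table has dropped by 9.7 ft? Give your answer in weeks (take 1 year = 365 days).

A = 43 hectares = 4.3 × 10^5 m²
Δh = 9.7 ft = 2.957 m
ΔV = Sy × A × Δh = 0.21 × 4.3 × 10^5 × 2.957 = 2.67 × 10^5 m³
Net withdrawal = 0.38 − 0.217 = 0.163 million m³/yr = 446.6 m³/d
t = ΔV / Q = 2.67 × 10^5 m³ / 446.6 m³/d = 597.8 d
t = 597.8 d ≈ 85.4 weeks

t ≈ 85.4 weeks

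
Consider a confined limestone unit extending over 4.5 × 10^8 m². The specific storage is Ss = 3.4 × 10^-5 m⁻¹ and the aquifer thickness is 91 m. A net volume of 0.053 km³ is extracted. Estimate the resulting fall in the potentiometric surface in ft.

Δh ≈ 125 ft

S = Ss × b = 3.4 × 10^-5 m⁻¹ × 91 m = 3.094 × 10^-3
ΔV = 0.053 km³ = 5.3 × 10^7 m³
Δh = ΔV / (S × A) = 5.3 × 10^7 m³ / (0.003094 × 4.5 × 10^8 m²) = 38.07 m
Δh = 38.07 m = 124.9 ft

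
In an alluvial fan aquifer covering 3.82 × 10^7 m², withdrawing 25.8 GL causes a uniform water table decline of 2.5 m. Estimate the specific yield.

Sy ≈ 0.27

ΔV = 25.8 GL = 2.58 × 10^7 m³
Sy = ΔV / (A × Δh) = 2.58 × 10^7 m³ / (3.82 × 10^7 m² × 2.5 m) = 0.2702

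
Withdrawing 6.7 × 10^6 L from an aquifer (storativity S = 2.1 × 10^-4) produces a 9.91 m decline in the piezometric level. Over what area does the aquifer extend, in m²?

ΔV = 6.7 × 10^6 L = 6700 m³
A = ΔV / (S × Δh) = 6700 / (2.1 × 10^-4 × 9.91) = 3.219 × 10^6 m²

A ≈ 3.22 × 10^6 m²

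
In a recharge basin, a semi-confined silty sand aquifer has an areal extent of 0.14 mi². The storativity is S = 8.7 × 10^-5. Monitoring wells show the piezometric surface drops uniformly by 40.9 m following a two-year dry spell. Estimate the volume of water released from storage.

ΔV ≈ 1290 m³

A = 0.14 mi² = 3.626 × 10^5 m²
ΔV = S × A × Δh = 8.7 × 10^-5 × 3.626 × 10^5 m² × 40.9 m = 1290 m³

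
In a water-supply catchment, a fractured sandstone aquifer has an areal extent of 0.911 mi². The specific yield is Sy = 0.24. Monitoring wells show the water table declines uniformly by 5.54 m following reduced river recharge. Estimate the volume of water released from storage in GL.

A = 0.911 mi² = 2.359 × 10^6 m²
ΔV = Sy × A × Δh = 0.24 × 2.359 × 10^6 m² × 5.54 m = 3.137 × 10^6 m³
ΔV = 3.137 × 10^6 m³ = 3.137 GL

ΔV ≈ 3.14 GL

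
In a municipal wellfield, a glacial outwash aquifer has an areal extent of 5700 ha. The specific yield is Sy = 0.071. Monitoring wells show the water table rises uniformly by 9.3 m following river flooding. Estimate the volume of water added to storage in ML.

A = 5700 ha = 5.7 × 10^7 m²
ΔV = Sy × A × Δh = 0.071 × 5.7 × 10^7 m² × 9.3 m = 3.764 × 10^7 m³
ΔV = 3.764 × 10^7 m³ = 37640 ML

ΔV ≈ 37600 ML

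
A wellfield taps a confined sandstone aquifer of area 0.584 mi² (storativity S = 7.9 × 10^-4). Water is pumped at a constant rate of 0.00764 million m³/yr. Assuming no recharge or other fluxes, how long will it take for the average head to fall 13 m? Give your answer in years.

t ≈ 2.03 years

A = 0.584 mi² = 1.513 × 10^6 m²
ΔV = S × A × Δh = 7.9 × 10^-4 × 1.513 × 10^6 × 13 = 15530 m³
Q = 0.00764 million m³/yr = 20.93 m³/d
t = ΔV / Q = 15530 m³ / 20.93 m³/d = 742.1 d
t = 742.1 d ≈ 2.033 years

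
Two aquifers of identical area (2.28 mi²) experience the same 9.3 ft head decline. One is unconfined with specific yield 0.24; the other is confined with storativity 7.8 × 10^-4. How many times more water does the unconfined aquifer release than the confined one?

A = 2.28 mi² = 5.905 × 10^6 m²
Δh = 9.3 ft = 2.835 m
Unconfined: ΔV_u = Sy × A × Δh = 0.24 × 5.905 × 10^6 × 2.835 = 4.017 × 10^6 m³
Confined: ΔV_c = S × A × Δh = 7.8 × 10^-4 × 5.905 × 10^6 × 2.835 = 13060 m³
Ratio = ΔV_u / ΔV_c = Sy / S = 0.24 / 7.8 × 10^-4 = 307.7

ΔV_u / ΔV_c ≈ 308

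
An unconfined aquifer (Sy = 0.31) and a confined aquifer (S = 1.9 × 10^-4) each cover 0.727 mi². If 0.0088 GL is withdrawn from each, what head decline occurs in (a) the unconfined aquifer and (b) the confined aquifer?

A = 0.727 mi² = 1.883 × 10^6 m²
ΔV = 0.0088 GL = 8800 m³
Unconfined: Δh_u = ΔV/(Sy·A) = 8800/(0.31 × 1.883 × 10^6) = 0.01508 m
Confined: Δh_c = ΔV/(S·A) = 8800/(1.9 × 10^-4 × 1.883 × 10^6) = 24.6 m

Δh_u ≈ 0.0151 m; Δh_c ≈ 24.6 m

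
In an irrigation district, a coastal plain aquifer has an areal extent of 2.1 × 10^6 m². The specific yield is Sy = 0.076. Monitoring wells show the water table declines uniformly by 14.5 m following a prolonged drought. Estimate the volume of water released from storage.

ΔV ≈ 2.31 × 10^6 m³

ΔV = Sy × A × Δh = 0.076 × 2.1 × 10^6 m² × 14.5 m = 2.314 × 10^6 m³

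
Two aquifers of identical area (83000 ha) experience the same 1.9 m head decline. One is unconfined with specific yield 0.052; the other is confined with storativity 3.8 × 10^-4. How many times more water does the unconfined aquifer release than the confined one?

ΔV_u / ΔV_c ≈ 137

A = 83000 ha = 8.3 × 10^8 m²
Unconfined: ΔV_u = Sy × A × Δh = 0.052 × 8.3 × 10^8 × 1.9 = 8.2 × 10^7 m³
Confined: ΔV_c = S × A × Δh = 3.8 × 10^-4 × 8.3 × 10^8 × 1.9 = 5.993 × 10^5 m³
Ratio = ΔV_u / ΔV_c = Sy / S = 0.052 / 3.8 × 10^-4 = 136.8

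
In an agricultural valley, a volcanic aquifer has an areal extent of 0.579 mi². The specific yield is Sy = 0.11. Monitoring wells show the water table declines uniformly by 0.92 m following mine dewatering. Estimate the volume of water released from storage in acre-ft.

ΔV ≈ 123 acre-ft

A = 0.579 mi² = 1.5 × 10^6 m²
ΔV = Sy × A × Δh = 0.11 × 1.5 × 10^6 m² × 0.92 m = 1.518 × 10^5 m³
ΔV = 1.518 × 10^5 m³ = 123 acre-ft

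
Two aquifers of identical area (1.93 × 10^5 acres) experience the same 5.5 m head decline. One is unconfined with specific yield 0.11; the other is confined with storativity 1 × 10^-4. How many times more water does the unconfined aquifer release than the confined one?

A = 1.93 × 10^5 acres = 7.81 × 10^8 m²
Unconfined: ΔV_u = Sy × A × Δh = 0.11 × 7.81 × 10^8 × 5.5 = 4.725 × 10^8 m³
Confined: ΔV_c = S × A × Δh = 1 × 10^-4 × 7.81 × 10^8 × 5.5 = 4.296 × 10^5 m³
Ratio = ΔV_u / ΔV_c = Sy / S = 0.11 / 1 × 10^-4 = 1100

ΔV_u / ΔV_c ≈ 1100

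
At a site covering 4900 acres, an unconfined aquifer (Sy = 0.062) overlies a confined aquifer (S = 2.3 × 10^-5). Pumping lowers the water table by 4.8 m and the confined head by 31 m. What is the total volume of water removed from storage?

ΔV ≈ 5.92 × 10^6 m³

A = 4900 acres = 1.983 × 10^7 m²
Unconfined: ΔV_u = Sy × A × Δh_u = 0.062 × 1.983 × 10^7 × 4.8 = 5.901 × 10^6 m³
Confined: ΔV_c = S × A × Δh_c = 2.3 × 10^-5 × 1.983 × 10^7 × 31 = 14140 m³
Total ΔV = 5.901 × 10^6 + 14140 = 5.915 × 10^6 m³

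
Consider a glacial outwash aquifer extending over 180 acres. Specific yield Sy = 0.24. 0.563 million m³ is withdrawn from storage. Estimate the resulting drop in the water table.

Δh ≈ 3.22 m

A = 180 acres = 7.284 × 10^5 m²
ΔV = 0.563 million m³ = 5.63 × 10^5 m³
Δh = ΔV / (Sy × A) = 5.63 × 10^5 m³ / (0.24 × 7.284 × 10^5 m²) = 3.22 m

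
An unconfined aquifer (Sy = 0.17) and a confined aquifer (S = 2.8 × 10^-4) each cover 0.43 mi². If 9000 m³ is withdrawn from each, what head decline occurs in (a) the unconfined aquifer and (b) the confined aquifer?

A = 0.43 mi² = 1.114 × 10^6 m²
Unconfined: Δh_u = ΔV/(Sy·A) = 9000/(0.17 × 1.114 × 10^6) = 0.04754 m
Confined: Δh_c = ΔV/(S·A) = 9000/(2.8 × 10^-4 × 1.114 × 10^6) = 28.86 m

Δh_u ≈ 0.0475 m; Δh_c ≈ 28.9 m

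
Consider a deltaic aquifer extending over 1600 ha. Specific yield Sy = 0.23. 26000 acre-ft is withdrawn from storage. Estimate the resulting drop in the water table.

A = 1600 ha = 1.6 × 10^7 m²
ΔV = 26000 acre-ft = 3.207 × 10^7 m³
Δh = ΔV / (Sy × A) = 3.207 × 10^7 m³ / (0.23 × 1.6 × 10^7 m²) = 8.715 m

Δh ≈ 8.71 m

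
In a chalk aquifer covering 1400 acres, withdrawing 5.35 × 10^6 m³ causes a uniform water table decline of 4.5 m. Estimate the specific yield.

A = 1400 acres = 5.666 × 10^6 m²
Sy = ΔV / (A × Δh) = 5.35 × 10^6 m³ / (5.666 × 10^6 m² × 4.5 m) = 0.2098

Sy ≈ 0.21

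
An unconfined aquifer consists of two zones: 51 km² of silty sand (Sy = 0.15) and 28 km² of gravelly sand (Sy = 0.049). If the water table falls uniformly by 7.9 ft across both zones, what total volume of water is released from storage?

A₁ = 51 km² = 5.1 × 10^7 m²; A₂ = 28 km² = 2.8 × 10^7 m²
Δh = 7.9 ft = 2.408 m
ΔV₁ = 0.15 × 5.1 × 10^7 × 2.408 = 1.842 × 10^7 m³
ΔV₂ = 0.049 × 2.8 × 10^7 × 2.408 = 3.304 × 10^6 m³
ΔV = ΔV₁ + ΔV₂ = 2.172 × 10^7 m³

ΔV ≈ 2.17 × 10^7 m³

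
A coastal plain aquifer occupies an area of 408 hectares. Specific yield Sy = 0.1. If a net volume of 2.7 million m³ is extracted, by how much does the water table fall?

Δh ≈ 6.62 m

A = 408 hectares = 4.08 × 10^6 m²
ΔV = 2.7 million m³ = 2.7 × 10^6 m³
Δh = ΔV / (Sy × A) = 2.7 × 10^6 m³ / (0.1 × 4.08 × 10^6 m²) = 6.618 m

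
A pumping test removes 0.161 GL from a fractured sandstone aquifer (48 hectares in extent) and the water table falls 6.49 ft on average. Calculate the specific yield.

Sy ≈ 0.17

A = 48 hectares = 4.8 × 10^5 m²
Δh = 6.49 ft = 1.978 m
ΔV = 0.161 GL = 1.61 × 10^5 m³
Sy = ΔV / (A × Δh) = 1.61 × 10^5 m³ / (4.8 × 10^5 m² × 1.978 m) = 0.1696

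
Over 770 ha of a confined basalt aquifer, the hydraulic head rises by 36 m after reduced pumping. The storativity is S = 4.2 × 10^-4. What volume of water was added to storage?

ΔV ≈ 1.16 × 10^5 m³

A = 770 ha = 7.7 × 10^6 m²
ΔV = S × A × Δh = 4.2 × 10^-4 × 7.7 × 10^6 m² × 36 m = 1.164 × 10^5 m³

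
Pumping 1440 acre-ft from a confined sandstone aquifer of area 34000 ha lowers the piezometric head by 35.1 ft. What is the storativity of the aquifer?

S ≈ 4.9 × 10^-4

A = 34000 ha = 3.4 × 10^8 m²
Δh = 35.1 ft = 10.7 m
ΔV = 1440 acre-ft = 1.776 × 10^6 m³
S = ΔV / (A × Δh) = 1.776 × 10^6 m³ / (3.4 × 10^8 m² × 10.7 m) = 4.883 × 10^-4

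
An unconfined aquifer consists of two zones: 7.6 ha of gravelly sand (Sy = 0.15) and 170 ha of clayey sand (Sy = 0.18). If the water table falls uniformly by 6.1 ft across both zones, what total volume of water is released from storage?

A₁ = 7.6 ha = 76000 m²; A₂ = 170 ha = 1.7 × 10^6 m²
Δh = 6.1 ft = 1.859 m
ΔV₁ = 0.15 × 76000 × 1.859 = 21200 m³
ΔV₂ = 0.18 × 1.7 × 10^6 × 1.859 = 5.689 × 10^5 m³
ΔV = ΔV₁ + ΔV₂ = 5.901 × 10^5 m³

ΔV ≈ 5.9 × 10^5 m³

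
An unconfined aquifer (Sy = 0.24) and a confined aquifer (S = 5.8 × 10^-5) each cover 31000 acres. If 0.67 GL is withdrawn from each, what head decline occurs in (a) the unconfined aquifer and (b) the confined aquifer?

A = 31000 acres = 1.255 × 10^8 m²
ΔV = 0.67 GL = 6.7 × 10^5 m³
Unconfined: Δh_u = ΔV/(Sy·A) = 6.7 × 10^5/(0.24 × 1.255 × 10^8) = 0.02225 m
Confined: Δh_c = ΔV/(S·A) = 6.7 × 10^5/(5.8 × 10^-5 × 1.255 × 10^8) = 92.08 m

Δh_u ≈ 0.0223 m; Δh_c ≈ 92.1 m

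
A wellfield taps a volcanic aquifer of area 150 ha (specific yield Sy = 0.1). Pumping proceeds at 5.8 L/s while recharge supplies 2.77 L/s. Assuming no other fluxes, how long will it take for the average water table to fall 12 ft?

t ≈ 2100 days

A = 150 ha = 1.5 × 10^6 m²
Δh = 12 ft = 3.658 m
ΔV = Sy × A × Δh = 0.1 × 1.5 × 10^6 × 3.658 = 5.486 × 10^5 m³
Net withdrawal = 5.8 − 2.77 = 3.03 L/s = 261.8 m³/d
t = ΔV / Q = 5.486 × 10^5 m³ / 261.8 m³/d = 2096 d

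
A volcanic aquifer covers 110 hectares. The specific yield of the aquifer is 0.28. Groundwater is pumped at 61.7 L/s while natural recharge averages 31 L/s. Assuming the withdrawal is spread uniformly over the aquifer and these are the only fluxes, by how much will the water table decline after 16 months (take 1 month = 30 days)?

A = 110 hectares = 1.1 × 10^6 m²
Net abstraction = 61.7 − 31 = 30.7 L/s
Q_net = 30.7 L/s = 2652 m³/d
t = 16 months = 480 d
ΔV = Q × t = 2652 m³/d × 480 d = 1.273 × 10^6 m³
Δh = ΔV / (Sy × A) = 1.273 × 10^6 / (0.28 × 1.1 × 10^6) = 4.134 m

Δh ≈ 4.13 m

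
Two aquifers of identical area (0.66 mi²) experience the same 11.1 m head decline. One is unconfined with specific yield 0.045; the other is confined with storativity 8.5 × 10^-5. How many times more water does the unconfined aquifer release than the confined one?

A = 0.66 mi² = 1.709 × 10^6 m²
Unconfined: ΔV_u = Sy × A × Δh = 0.045 × 1.709 × 10^6 × 11.1 = 8.538 × 10^5 m³
Confined: ΔV_c = S × A × Δh = 8.5 × 10^-5 × 1.709 × 10^6 × 11.1 = 1613 m³
Ratio = ΔV_u / ΔV_c = Sy / S = 0.045 / 8.5 × 10^-5 = 529.4

ΔV_u / ΔV_c ≈ 529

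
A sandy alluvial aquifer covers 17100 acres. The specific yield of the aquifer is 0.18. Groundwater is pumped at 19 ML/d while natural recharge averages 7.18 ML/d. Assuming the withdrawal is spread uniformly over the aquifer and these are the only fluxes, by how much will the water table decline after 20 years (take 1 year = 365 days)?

Δh ≈ 6.93 m

A = 17100 acres = 6.92 × 10^7 m²
Net abstraction = 19 − 7.18 = 11.82 ML/d
Q_net = 11.82 ML/d = 11820 m³/d
t = 20 years = 7300 d
ΔV = Q × t = 11820 m³/d × 7300 d = 8.629 × 10^7 m³
Δh = ΔV / (Sy × A) = 8.629 × 10^7 / (0.18 × 6.92 × 10^7) = 6.927 m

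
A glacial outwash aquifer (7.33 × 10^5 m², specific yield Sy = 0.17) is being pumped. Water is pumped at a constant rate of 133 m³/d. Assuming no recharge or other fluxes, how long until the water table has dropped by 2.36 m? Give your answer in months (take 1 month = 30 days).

ΔV = Sy × A × Δh = 0.17 × 7.33 × 10^5 × 2.36 = 2.941 × 10^5 m³
t = ΔV / Q = 2.941 × 10^5 m³ / 133 m³/d = 2211 d
t = 2211 d ≈ 73.7 months

t ≈ 73.7 months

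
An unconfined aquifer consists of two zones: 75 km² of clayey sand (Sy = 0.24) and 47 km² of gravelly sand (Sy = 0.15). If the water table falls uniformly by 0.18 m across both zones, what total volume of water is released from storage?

ΔV ≈ 4.51 × 10^6 m³

A₁ = 75 km² = 7.5 × 10^7 m²; A₂ = 47 km² = 4.7 × 10^7 m²
ΔV₁ = 0.24 × 7.5 × 10^7 × 0.18 = 3.24 × 10^6 m³
ΔV₂ = 0.15 × 4.7 × 10^7 × 0.18 = 1.269 × 10^6 m³
ΔV = ΔV₁ + ΔV₂ = 4.509 × 10^6 m³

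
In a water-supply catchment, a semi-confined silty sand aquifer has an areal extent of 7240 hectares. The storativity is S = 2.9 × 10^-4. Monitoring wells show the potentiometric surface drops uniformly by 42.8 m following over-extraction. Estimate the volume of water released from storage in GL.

ΔV ≈ 0.899 GL

A = 7240 hectares = 7.24 × 10^7 m²
ΔV = S × A × Δh = 2.9 × 10^-4 × 7.24 × 10^7 m² × 42.8 m = 8.986 × 10^5 m³
ΔV = 8.986 × 10^5 m³ = 0.8986 GL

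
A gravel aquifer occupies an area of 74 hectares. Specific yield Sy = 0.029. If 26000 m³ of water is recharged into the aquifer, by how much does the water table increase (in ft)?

Δh ≈ 3.97 ft

A = 74 hectares = 7.4 × 10^5 m²
Δh = ΔV / (Sy × A) = 26000 m³ / (0.029 × 7.4 × 10^5 m²) = 1.212 m
Δh = 1.212 m = 3.975 ft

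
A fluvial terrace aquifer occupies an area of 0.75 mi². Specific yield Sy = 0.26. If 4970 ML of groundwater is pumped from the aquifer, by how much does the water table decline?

A = 0.75 mi² = 1.942 × 10^6 m²
ΔV = 4970 ML = 4.97 × 10^6 m³
Δh = ΔV / (Sy × A) = 4.97 × 10^6 m³ / (0.26 × 1.942 × 10^6 m²) = 9.841 m

Δh ≈ 9.84 m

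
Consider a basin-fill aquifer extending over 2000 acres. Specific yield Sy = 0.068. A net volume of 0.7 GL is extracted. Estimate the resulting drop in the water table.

Δh ≈ 1.27 m

A = 2000 acres = 8.094 × 10^6 m²
ΔV = 0.7 GL = 7 × 10^5 m³
Δh = ΔV / (Sy × A) = 7 × 10^5 m³ / (0.068 × 8.094 × 10^6 m²) = 1.272 m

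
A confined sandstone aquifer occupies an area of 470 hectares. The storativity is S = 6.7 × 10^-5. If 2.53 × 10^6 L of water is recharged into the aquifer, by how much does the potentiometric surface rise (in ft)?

A = 470 hectares = 4.7 × 10^6 m²
ΔV = 2.53 × 10^6 L = 2530 m³
Δh = ΔV / (S × A) = 2530 m³ / (6.7 × 10^-5 × 4.7 × 10^6 m²) = 8.034 m
Δh = 8.034 m = 26.36 ft

Δh ≈ 26.4 ft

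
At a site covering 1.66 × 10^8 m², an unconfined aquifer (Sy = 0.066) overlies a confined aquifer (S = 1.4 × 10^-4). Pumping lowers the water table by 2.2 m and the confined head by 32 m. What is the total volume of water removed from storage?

Unconfined: ΔV_u = Sy × A × Δh_u = 0.066 × 1.66 × 10^8 × 2.2 = 2.41 × 10^7 m³
Confined: ΔV_c = S × A × Δh_c = 1.4 × 10^-4 × 1.66 × 10^8 × 32 = 7.437 × 10^5 m³
Total ΔV = 2.41 × 10^7 + 7.437 × 10^5 = 2.485 × 10^7 m³

ΔV ≈ 2.48 × 10^7 m³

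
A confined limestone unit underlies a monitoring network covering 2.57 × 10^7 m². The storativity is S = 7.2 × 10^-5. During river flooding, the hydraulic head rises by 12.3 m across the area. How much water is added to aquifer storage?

ΔV ≈ 22800 m³

ΔV = S × A × Δh = 7.2 × 10^-5 × 2.57 × 10^7 m² × 12.3 m = 22760 m³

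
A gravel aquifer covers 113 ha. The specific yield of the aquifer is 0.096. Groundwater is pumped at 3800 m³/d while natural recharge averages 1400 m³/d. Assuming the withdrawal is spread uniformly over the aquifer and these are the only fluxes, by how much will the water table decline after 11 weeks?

Δh ≈ 1.7 m

A = 113 ha = 1.13 × 10^6 m²
Net abstraction = 3800 − 1400 = 2400 m³/d
t = 11 weeks = 77 d
ΔV = Q × t = 2400 m³/d × 77 d = 1.848 × 10^5 m³
Δh = ΔV / (Sy × A) = 1.848 × 10^5 / (0.096 × 1.13 × 10^6) = 1.704 m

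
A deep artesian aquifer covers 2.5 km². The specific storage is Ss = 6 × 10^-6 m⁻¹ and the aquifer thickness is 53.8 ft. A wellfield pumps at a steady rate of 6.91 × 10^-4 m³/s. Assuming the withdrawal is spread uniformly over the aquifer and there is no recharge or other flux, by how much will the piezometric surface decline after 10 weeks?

b = 53.8 ft = 16.4 m
S = Ss × b = 6 × 10^-6 m⁻¹ × 16.4 m = 9.839 × 10^-5
A = 2.5 km² = 2.5 × 10^6 m²
Q = 6.91 × 10^-4 m³/s = 59.7 m³/d
t = 10 weeks = 70 d
ΔV = Q × t = 59.7 m³/d × 70 d = 4179 m³
Δh = ΔV / (S × A) = 4179 / (9.839 × 10^-5 × 2.5 × 10^6) = 16.99 m

Δh ≈ 17 m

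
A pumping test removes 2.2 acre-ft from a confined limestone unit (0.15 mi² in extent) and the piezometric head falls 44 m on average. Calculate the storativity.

A = 0.15 mi² = 3.885 × 10^5 m²
ΔV = 2.2 acre-ft = 2714 m³
S = ΔV / (A × Δh) = 2714 m³ / (3.885 × 10^5 m² × 44 m) = 1.588 × 10^-4

S ≈ 1.6 × 10^-4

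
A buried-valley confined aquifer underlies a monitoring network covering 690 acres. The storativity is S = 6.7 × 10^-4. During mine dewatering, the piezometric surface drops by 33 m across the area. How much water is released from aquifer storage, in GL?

ΔV ≈ 0.0617 GL

A = 690 acres = 2.792 × 10^6 m²
ΔV = S × A × Δh = 6.7 × 10^-4 × 2.792 × 10^6 m² × 33 m = 61740 m³
ΔV = 61740 m³ = 0.06174 GL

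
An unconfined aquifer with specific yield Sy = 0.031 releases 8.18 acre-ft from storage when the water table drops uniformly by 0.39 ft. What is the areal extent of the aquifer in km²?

A ≈ 2.74 km²

Δh = 0.39 ft = 0.1189 m
ΔV = 8.18 acre-ft = 10090 m³
A = ΔV / (Sy × Δh) = 10090 / (0.031 × 0.1189) = 2.738 × 10^6 m²
A = 2.738 × 10^6 m² = 2.738 km²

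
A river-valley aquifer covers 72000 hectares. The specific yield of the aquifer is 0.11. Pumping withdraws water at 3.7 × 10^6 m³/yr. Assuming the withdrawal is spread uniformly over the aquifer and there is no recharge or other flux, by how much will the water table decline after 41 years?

Δh ≈ 1.92 m

A = 72000 hectares = 7.2 × 10^8 m²
Q = 3.7 × 10^6 m³/yr = 10140 m³/d
t = 41 years = 14960 d
ΔV = Q × t = 10140 m³/d × 14960 d = 1.517 × 10^8 m³
Δh = ΔV / (Sy × A) = 1.517 × 10^8 / (0.11 × 7.2 × 10^8) = 1.915 m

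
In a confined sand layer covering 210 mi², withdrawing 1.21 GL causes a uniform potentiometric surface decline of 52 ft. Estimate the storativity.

A = 210 mi² = 5.439 × 10^8 m²
Δh = 52 ft = 15.85 m
ΔV = 1.21 GL = 1.21 × 10^6 m³
S = ΔV / (A × Δh) = 1.21 × 10^6 m³ / (5.439 × 10^8 m² × 15.85 m) = 1.404 × 10^-4

S ≈ 1.4 × 10^-4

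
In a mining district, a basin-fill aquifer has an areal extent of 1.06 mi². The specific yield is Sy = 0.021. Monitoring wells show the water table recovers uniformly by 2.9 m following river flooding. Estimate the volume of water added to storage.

ΔV ≈ 1.67 × 10^5 m³

A = 1.06 mi² = 2.745 × 10^6 m²
ΔV = Sy × A × Δh = 0.021 × 2.745 × 10^6 m² × 2.9 m = 1.672 × 10^5 m³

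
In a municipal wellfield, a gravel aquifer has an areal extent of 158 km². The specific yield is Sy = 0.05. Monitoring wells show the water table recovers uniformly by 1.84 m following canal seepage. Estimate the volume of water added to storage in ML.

A = 158 km² = 1.58 × 10^8 m²
ΔV = Sy × A × Δh = 0.05 × 1.58 × 10^8 m² × 1.84 m = 1.454 × 10^7 m³
ΔV = 1.454 × 10^7 m³ = 14540 ML

ΔV ≈ 14500 ML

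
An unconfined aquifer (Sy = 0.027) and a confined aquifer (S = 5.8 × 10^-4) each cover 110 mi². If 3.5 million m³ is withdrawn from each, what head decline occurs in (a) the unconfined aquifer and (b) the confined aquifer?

Δh_u ≈ 0.455 m; Δh_c ≈ 21.2 m

A = 110 mi² = 2.849 × 10^8 m²
ΔV = 3.5 million m³ = 3.5 × 10^6 m³
Unconfined: Δh_u = ΔV/(Sy·A) = 3.5 × 10^6/(0.027 × 2.849 × 10^8) = 0.455 m
Confined: Δh_c = ΔV/(S·A) = 3.5 × 10^6/(5.8 × 10^-4 × 2.849 × 10^8) = 21.18 m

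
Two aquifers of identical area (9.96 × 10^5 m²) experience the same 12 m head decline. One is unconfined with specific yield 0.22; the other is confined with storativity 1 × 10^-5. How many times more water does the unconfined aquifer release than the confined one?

Unconfined: ΔV_u = Sy × A × Δh = 0.22 × 9.96 × 10^5 × 12 = 2.629 × 10^6 m³
Confined: ΔV_c = S × A × Δh = 1 × 10^-5 × 9.96 × 10^5 × 12 = 119.5 m³
Ratio = ΔV_u / ΔV_c = Sy / S = 0.22 / 1 × 10^-5 = 22000

ΔV_u / ΔV_c ≈ 22000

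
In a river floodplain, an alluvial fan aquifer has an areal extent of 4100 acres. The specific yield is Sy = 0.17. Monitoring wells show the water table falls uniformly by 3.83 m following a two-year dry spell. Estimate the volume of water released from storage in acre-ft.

ΔV ≈ 8760 acre-ft

A = 4100 acres = 1.659 × 10^7 m²
ΔV = Sy × A × Δh = 0.17 × 1.659 × 10^7 m² × 3.83 m = 1.08 × 10^7 m³
ΔV = 1.08 × 10^7 m³ = 8758 acre-ft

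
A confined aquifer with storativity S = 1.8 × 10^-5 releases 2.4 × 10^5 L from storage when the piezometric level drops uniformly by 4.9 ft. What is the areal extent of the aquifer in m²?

Δh = 4.9 ft = 1.494 m
ΔV = 2.4 × 10^5 L = 240 m³
A = ΔV / (S × Δh) = 240 / (1.8 × 10^-5 × 1.494) = 8.927 × 10^6 m²

A ≈ 8.93 × 10^6 m²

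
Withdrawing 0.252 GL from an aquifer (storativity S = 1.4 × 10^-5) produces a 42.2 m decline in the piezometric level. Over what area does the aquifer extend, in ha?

ΔV = 0.252 GL = 2.52 × 10^5 m³
A = ΔV / (S × Δh) = 2.52 × 10^5 / (1.4 × 10^-5 × 42.2) = 4.265 × 10^8 m²
A = 4.265 × 10^8 m² = 42650 ha

A ≈ 42700 ha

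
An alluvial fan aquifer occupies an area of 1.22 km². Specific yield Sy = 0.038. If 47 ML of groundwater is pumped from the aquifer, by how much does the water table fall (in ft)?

Δh ≈ 3.33 ft

A = 1.22 km² = 1.22 × 10^6 m²
ΔV = 47 ML = 47000 m³
Δh = ΔV / (Sy × A) = 47000 m³ / (0.038 × 1.22 × 10^6 m²) = 1.014 m
Δh = 1.014 m = 3.326 ft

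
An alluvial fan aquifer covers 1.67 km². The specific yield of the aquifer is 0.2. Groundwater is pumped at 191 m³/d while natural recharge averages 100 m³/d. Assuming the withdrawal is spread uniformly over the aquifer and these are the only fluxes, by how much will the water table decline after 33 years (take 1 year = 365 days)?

A = 1.67 km² = 1.67 × 10^6 m²
Net abstraction = 191 − 100 = 91 m³/d
t = 33 years = 12040 d
ΔV = Q × t = 91 m³/d × 12040 d = 1.096 × 10^6 m³
Δh = ΔV / (Sy × A) = 1.096 × 10^6 / (0.2 × 1.67 × 10^6) = 3.282 m

Δh ≈ 3.28 m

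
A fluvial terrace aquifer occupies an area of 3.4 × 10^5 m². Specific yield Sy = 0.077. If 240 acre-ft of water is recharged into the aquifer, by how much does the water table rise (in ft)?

ΔV = 240 acre-ft = 2.96 × 10^5 m³
Δh = ΔV / (Sy × A) = 2.96 × 10^5 m³ / (0.077 × 3.4 × 10^5 m²) = 11.31 m
Δh = 11.31 m = 37.1 ft

Δh ≈ 37.1 ft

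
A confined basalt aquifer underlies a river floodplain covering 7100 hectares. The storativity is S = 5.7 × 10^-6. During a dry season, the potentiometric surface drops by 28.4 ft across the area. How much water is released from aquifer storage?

ΔV ≈ 3500 m³

A = 7100 hectares = 7.1 × 10^7 m²
Δh = 28.4 ft = 8.656 m
ΔV = S × A × Δh = 5.7 × 10^-6 × 7.1 × 10^7 m² × 8.656 m = 3503 m³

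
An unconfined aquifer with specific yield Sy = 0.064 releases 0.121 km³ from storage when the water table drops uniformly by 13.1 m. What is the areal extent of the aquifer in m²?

ΔV = 0.121 km³ = 1.21 × 10^8 m³
A = ΔV / (Sy × Δh) = 1.21 × 10^8 / (0.064 × 13.1) = 1.443 × 10^8 m²

A ≈ 1.44 × 10^8 m²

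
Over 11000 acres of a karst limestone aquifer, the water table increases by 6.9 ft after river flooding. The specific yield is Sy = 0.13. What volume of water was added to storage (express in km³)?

A = 11000 acres = 4.452 × 10^7 m²
Δh = 6.9 ft = 2.103 m
ΔV = Sy × A × Δh = 0.13 × 4.452 × 10^7 m² × 2.103 m = 1.217 × 10^7 m³
ΔV = 1.217 × 10^7 m³ = 0.01217 km³

ΔV ≈ 0.0122 km³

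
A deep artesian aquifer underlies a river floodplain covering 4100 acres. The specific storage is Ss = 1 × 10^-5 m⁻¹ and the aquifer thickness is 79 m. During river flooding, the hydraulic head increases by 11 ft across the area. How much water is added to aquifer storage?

S = Ss × b = 1 × 10^-5 m⁻¹ × 79 m = 7.9 × 10^-4
A = 4100 acres = 1.659 × 10^7 m²
Δh = 11 ft = 3.353 m
ΔV = S × A × Δh = 7.9 × 10^-4 × 1.659 × 10^7 m² × 3.353 m = 43950 m³

ΔV ≈ 43900 m³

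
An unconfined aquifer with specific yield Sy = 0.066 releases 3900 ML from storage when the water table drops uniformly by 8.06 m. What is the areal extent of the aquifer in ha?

A ≈ 733 ha

ΔV = 3900 ML = 3.9 × 10^6 m³
A = ΔV / (Sy × Δh) = 3.9 × 10^6 / (0.066 × 8.06) = 7.331 × 10^6 m²
A = 7.331 × 10^6 m² = 733.1 ha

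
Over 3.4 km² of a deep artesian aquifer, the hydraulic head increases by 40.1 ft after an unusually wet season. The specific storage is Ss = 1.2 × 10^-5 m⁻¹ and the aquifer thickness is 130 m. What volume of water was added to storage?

ΔV ≈ 64800 m³

S = Ss × b = 1.2 × 10^-5 m⁻¹ × 130 m = 1.56 × 10^-3
A = 3.4 km² = 3.4 × 10^6 m²
Δh = 40.1 ft = 12.22 m
ΔV = S × A × Δh = 0.00156 × 3.4 × 10^6 m² × 12.22 m = 64830 m³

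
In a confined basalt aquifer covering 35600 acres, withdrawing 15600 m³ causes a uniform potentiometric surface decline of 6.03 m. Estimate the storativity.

A = 35600 acres = 1.441 × 10^8 m²
S = ΔV / (A × Δh) = 15600 m³ / (1.441 × 10^8 m² × 6.03 m) = 1.796 × 10^-5

S ≈ 1.8 × 10^-5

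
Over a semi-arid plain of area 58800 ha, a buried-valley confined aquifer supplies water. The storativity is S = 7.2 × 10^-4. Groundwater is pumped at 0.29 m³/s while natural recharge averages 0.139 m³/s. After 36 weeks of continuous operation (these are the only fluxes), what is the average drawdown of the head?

Δh ≈ 7.77 m

A = 58800 ha = 5.88 × 10^8 m²
Net abstraction = 0.29 − 0.139 = 0.151 m³/s
Q_net = 0.151 m³/s = 13050 m³/d
t = 36 weeks = 252 d
ΔV = Q × t = 13050 m³/d × 252 d = 3.288 × 10^6 m³
Δh = ΔV / (S × A) = 3.288 × 10^6 / (7.2 × 10^-4 × 5.88 × 10^8) = 7.766 m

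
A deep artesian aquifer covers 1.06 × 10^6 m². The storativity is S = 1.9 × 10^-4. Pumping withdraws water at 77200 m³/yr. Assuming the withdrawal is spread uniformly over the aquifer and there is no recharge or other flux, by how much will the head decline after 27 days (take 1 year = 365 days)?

Q = 77200 m³/yr = 211.5 m³/d
ΔV = Q × t = 211.5 m³/d × 27 d = 5711 m³
Δh = ΔV / (S × A) = 5711 / (1.9 × 10^-4 × 1.06 × 10^6) = 28.35 m

Δh ≈ 28.4 m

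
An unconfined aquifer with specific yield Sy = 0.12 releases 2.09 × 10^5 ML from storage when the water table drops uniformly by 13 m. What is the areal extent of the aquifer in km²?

A ≈ 134 km²

ΔV = 2.09 × 10^5 ML = 2.09 × 10^8 m³
A = ΔV / (Sy × Δh) = 2.09 × 10^8 / (0.12 × 13) = 1.34 × 10^8 m²
A = 1.34 × 10^8 m² = 134 km²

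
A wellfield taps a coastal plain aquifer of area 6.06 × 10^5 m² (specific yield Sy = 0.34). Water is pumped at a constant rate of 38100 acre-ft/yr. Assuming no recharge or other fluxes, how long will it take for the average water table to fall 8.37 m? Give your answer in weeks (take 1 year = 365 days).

t ≈ 1.91 weeks

ΔV = Sy × A × Δh = 0.34 × 6.06 × 10^5 × 8.37 = 1.725 × 10^6 m³
Q = 38100 acre-ft/yr = 1.288 × 10^5 m³/d
t = ΔV / Q = 1.725 × 10^6 m³ / 1.288 × 10^5 m³/d = 13.39 d
t = 13.39 d ≈ 1.913 weeks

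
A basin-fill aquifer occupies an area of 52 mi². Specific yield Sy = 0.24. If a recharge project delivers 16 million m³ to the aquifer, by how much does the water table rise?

A = 52 mi² = 1.347 × 10^8 m²
ΔV = 16 million m³ = 1.6 × 10^7 m³
Δh = ΔV / (Sy × A) = 1.6 × 10^7 m³ / (0.24 × 1.347 × 10^8 m²) = 0.495 m

Δh ≈ 0.495 m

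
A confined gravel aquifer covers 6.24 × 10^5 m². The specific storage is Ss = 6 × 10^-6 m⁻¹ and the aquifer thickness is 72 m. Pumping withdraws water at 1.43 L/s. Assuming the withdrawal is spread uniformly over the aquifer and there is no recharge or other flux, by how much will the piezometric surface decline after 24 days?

Δh ≈ 11 m

S = Ss × b = 6 × 10^-6 m⁻¹ × 72 m = 4.32 × 10^-4
Q = 1.43 L/s = 123.6 m³/d
ΔV = Q × t = 123.6 m³/d × 24 d = 2965 m³
Δh = ΔV / (S × A) = 2965 / (4.32 × 10^-4 × 6.24 × 10^5) = 11 m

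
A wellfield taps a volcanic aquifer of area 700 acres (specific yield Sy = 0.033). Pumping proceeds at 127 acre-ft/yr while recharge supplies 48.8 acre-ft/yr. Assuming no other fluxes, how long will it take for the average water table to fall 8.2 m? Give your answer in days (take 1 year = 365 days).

A = 700 acres = 2.833 × 10^6 m²
ΔV = Sy × A × Δh = 0.033 × 2.833 × 10^6 × 8.2 = 7.666 × 10^5 m³
Net withdrawal = 127 − 48.8 = 78.2 acre-ft/yr = 264.3 m³/d
t = ΔV / Q = 7.666 × 10^5 m³ / 264.3 m³/d = 2901 d

t ≈ 2900 days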